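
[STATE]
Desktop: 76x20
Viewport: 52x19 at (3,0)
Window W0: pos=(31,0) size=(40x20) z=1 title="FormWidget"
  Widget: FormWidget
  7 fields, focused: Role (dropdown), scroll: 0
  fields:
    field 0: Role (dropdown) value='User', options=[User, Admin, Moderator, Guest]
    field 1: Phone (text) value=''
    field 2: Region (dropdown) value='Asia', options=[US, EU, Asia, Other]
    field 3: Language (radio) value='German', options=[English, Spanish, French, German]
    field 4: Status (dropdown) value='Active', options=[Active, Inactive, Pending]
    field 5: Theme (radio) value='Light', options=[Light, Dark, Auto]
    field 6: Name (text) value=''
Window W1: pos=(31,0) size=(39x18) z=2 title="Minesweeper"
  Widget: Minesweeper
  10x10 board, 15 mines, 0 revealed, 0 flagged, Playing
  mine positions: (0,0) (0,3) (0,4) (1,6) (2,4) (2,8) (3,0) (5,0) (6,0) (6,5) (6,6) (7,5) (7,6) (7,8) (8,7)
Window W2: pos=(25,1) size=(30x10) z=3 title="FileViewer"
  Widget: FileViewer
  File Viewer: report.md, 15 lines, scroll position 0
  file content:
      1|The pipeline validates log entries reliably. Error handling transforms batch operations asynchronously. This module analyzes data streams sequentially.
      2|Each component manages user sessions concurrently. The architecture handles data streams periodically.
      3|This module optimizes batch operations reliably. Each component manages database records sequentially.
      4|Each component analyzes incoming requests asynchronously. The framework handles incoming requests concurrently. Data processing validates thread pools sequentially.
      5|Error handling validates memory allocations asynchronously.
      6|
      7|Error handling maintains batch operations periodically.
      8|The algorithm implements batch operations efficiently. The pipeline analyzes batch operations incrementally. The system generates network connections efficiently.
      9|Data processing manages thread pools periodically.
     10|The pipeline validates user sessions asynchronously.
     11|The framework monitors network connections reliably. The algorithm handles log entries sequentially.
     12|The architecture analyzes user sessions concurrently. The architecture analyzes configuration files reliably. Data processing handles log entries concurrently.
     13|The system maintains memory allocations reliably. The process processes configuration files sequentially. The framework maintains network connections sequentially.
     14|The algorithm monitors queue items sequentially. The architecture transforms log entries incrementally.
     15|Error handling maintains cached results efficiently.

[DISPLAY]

                            ┏━━━━━━━━━━━━━━━━━━━━━━━
                      ┏━━━━━━━━━━━━━━━━━━━━━━━━━━━━┓
                      ┃ FileViewer                 ┃
                      ┠────────────────────────────┨
                      ┃The pipeline validates log ▲┃
                      ┃Each component manages user█┃
                      ┃This module optimizes batch░┃
                      ┃Each component analyzes inc░┃
                      ┃Error handling validates me░┃
                      ┃                           ▼┃
                      ┗━━━━━━━━━━━━━━━━━━━━━━━━━━━━┛
                            ┃■■■■■■■■■■             
                            ┃■■■■■■■■■■             
                            ┃                       
                            ┃                       
                            ┃                       
                            ┃                       
                            ┗━━━━━━━━━━━━━━━━━━━━━━━
                            ┃                       


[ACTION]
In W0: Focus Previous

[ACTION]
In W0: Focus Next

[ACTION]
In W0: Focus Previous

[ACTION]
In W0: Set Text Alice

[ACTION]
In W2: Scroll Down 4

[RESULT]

                            ┏━━━━━━━━━━━━━━━━━━━━━━━
                      ┏━━━━━━━━━━━━━━━━━━━━━━━━━━━━┓
                      ┃ FileViewer                 ┃
                      ┠────────────────────────────┨
                      ┃Error handling validates me▲┃
                      ┃                           ░┃
                      ┃Error handling maintains ba█┃
                      ┃The algorithm implements ba░┃
                      ┃Data processing manages thr░┃
                      ┃The pipeline validates user▼┃
                      ┗━━━━━━━━━━━━━━━━━━━━━━━━━━━━┛
                            ┃■■■■■■■■■■             
                            ┃■■■■■■■■■■             
                            ┃                       
                            ┃                       
                            ┃                       
                            ┃                       
                            ┗━━━━━━━━━━━━━━━━━━━━━━━
                            ┃                       


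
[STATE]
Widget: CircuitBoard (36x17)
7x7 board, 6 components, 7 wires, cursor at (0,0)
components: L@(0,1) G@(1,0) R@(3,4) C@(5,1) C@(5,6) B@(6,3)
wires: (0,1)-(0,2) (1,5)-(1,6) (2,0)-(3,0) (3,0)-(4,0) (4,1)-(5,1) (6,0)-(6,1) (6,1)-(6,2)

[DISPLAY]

   0 1 2 3 4 5 6                    
0  [.]  L ─ ·                       
                                    
1   G                   · ─ ·       
                                    
2   ·                               
    │                               
3   ·               R               
    │                               
4   ·   ·                           
        │                           
5       C                   C       
                                    
6   · ─ · ─ ·   B                   
Cursor: (0,0)                       
                                    
                                    


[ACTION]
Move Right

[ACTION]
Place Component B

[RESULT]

   0 1 2 3 4 5 6                    
0      [B]─ ·                       
                                    
1   G                   · ─ ·       
                                    
2   ·                               
    │                               
3   ·               R               
    │                               
4   ·   ·                           
        │                           
5       C                   C       
                                    
6   · ─ · ─ ·   B                   
Cursor: (0,1)                       
                                    
                                    


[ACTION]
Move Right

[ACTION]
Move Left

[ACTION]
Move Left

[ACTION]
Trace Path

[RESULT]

   0 1 2 3 4 5 6                    
0  [.]  B ─ ·                       
                                    
1   G                   · ─ ·       
                                    
2   ·                               
    │                               
3   ·               R               
    │                               
4   ·   ·                           
        │                           
5       C                   C       
                                    
6   · ─ · ─ ·   B                   
Cursor: (0,0)  Trace: No connections
                                    
                                    


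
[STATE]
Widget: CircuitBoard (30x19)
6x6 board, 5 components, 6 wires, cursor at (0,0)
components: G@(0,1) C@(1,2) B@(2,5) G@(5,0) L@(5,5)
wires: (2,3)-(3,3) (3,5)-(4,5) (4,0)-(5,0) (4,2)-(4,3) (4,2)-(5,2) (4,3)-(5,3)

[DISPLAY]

   0 1 2 3 4 5                
0  [.]  G                     
                              
1           C                 
                              
2               ·       B     
                │             
3               ·       ·     
                        │     
4   ·       · ─ ·       ·     
    │       │   │             
5   G       ·   ·       L     
Cursor: (0,0)                 
                              
                              
                              
                              
                              
                              


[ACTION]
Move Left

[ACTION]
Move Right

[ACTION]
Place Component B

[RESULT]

   0 1 2 3 4 5                
0      [B]                    
                              
1           C                 
                              
2               ·       B     
                │             
3               ·       ·     
                        │     
4   ·       · ─ ·       ·     
    │       │   │             
5   G       ·   ·       L     
Cursor: (0,1)                 
                              
                              
                              
                              
                              
                              


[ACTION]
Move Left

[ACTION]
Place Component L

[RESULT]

   0 1 2 3 4 5                
0  [L]  B                     
                              
1           C                 
                              
2               ·       B     
                │             
3               ·       ·     
                        │     
4   ·       · ─ ·       ·     
    │       │   │             
5   G       ·   ·       L     
Cursor: (0,0)                 
                              
                              
                              
                              
                              
                              


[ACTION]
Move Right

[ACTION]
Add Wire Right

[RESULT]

   0 1 2 3 4 5                
0   L  [B]─ ·                 
                              
1           C                 
                              
2               ·       B     
                │             
3               ·       ·     
                        │     
4   ·       · ─ ·       ·     
    │       │   │             
5   G       ·   ·       L     
Cursor: (0,1)                 
                              
                              
                              
                              
                              
                              


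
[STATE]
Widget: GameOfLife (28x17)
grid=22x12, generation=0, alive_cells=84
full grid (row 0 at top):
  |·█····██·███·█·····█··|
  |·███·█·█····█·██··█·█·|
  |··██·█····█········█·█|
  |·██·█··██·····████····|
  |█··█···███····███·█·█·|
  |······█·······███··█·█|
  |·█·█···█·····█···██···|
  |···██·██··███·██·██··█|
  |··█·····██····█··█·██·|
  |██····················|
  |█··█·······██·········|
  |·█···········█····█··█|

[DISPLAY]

Gen: 0                      
·█····██·███·█·····█··      
·███·█·█····█·██··█·█·      
··██·█····█········█·█      
·██·█··██·····████····      
█··█···███····███·█·█·      
······█·······███··█·█      
·█·█···█·····█···██···      
···██·██··███·██·██··█      
··█·····██····█··█·██·      
██····················      
█··█·······██·········      
·█···········█····█··█      
                            
                            
                            
                            


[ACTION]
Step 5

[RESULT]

Gen: 5                      
··█··██··█·█··········      
·██··██··█·██·······█·      
██········████·····█··      
············█·█···███·      
············█··█··███·      
····███·██···██···███·      
····███·██·········█··      
██····█··█············      
······██········█···█·      
██·················█··      
···········███········      
···········███········      
                            
                            
                            
                            


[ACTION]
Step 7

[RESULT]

Gen: 12                     
···········██·········      
·█········█··█········      
█··········██·········      
·██···················      
··█···············███·      
··················█·█·      
··················███·      
······················      
······················      
······················      
······················      
······················      
                            
                            
                            
                            


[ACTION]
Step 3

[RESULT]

Gen: 15                     
···········██·········      
··········█··█········      
···········██·········      
···█··············███·      
·██··············█···█      
·················█···█      
·················█···█      
··················███·      
······················      
······················      
······················      
······················      
                            
                            
                            
                            


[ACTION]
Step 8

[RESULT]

Gen: 23                     
···········██·········      
··········█··█·····█··      
···········██·····███·      
······················      
······················      
······················      
······················      
······················      
··················███·      
···················█··      
······················      
······················      
                            
                            
                            
                            


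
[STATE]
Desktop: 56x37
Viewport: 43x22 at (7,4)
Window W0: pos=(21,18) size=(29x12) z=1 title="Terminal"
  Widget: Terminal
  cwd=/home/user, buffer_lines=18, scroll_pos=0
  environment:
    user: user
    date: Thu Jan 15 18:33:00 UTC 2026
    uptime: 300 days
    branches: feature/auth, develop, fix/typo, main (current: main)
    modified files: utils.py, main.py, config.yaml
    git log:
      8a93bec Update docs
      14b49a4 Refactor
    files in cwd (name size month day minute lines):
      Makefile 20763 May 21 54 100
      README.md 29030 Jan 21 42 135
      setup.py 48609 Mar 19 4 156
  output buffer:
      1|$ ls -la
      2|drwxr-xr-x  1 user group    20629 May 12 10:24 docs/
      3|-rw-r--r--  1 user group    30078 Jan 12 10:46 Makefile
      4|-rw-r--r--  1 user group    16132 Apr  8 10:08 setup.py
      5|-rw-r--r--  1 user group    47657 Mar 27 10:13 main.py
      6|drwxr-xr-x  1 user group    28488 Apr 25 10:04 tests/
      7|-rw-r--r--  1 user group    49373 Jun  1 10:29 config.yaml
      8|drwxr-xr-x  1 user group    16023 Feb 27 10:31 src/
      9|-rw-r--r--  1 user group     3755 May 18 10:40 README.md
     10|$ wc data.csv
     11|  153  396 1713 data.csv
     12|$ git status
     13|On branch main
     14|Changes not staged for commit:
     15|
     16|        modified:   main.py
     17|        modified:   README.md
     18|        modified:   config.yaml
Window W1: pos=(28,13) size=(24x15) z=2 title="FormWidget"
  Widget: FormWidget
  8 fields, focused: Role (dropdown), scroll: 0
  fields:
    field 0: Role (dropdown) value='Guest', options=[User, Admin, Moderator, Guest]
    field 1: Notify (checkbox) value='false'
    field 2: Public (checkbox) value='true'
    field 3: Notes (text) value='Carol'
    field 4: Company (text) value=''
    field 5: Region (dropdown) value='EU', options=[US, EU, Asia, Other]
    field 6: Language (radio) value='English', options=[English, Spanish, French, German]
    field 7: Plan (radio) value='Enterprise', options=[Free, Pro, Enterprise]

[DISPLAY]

                                           
                                           
                                           
                                           
                                           
                                           
                                           
                                           
                                           
                     ┏━━━━━━━━━━━━━━━━━━━━━
                     ┃ FormWidget          
                     ┠─────────────────────
                     ┃> Role:       [Guest▼
                     ┃  Notify:     [ ]    
              ┏━━━━━━┃  Public:     [x]    
              ┃ Termi┃  Notes:      [Carol 
              ┠──────┃  Company:    [      
              ┃$ ls -┃  Region:     [EU   ▼
              ┃drwxr-┃  Language:   (●) Eng
              ┃-rw-r-┃  Plan:       ( ) Fre
              ┃-rw-r-┃                     
              ┃-rw-r-┃                     


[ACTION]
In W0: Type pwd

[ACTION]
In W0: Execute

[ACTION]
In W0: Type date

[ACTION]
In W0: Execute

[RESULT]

                                           
                                           
                                           
                                           
                                           
                                           
                                           
                                           
                                           
                     ┏━━━━━━━━━━━━━━━━━━━━━
                     ┃ FormWidget          
                     ┠─────────────────────
                     ┃> Role:       [Guest▼
                     ┃  Notify:     [ ]    
              ┏━━━━━━┃  Public:     [x]    
              ┃ Termi┃  Notes:      [Carol 
              ┠──────┃  Company:    [      
              ┃      ┃  Region:     [EU   ▼
              ┃      ┃  Language:   (●) Eng
              ┃      ┃  Plan:       ( ) Fre
              ┃$ pwd ┃                     
              ┃/home/┃                     


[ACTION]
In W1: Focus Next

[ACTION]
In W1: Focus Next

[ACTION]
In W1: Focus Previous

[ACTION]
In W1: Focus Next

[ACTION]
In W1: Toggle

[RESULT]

                                           
                                           
                                           
                                           
                                           
                                           
                                           
                                           
                                           
                     ┏━━━━━━━━━━━━━━━━━━━━━
                     ┃ FormWidget          
                     ┠─────────────────────
                     ┃  Role:       [Guest▼
                     ┃  Notify:     [ ]    
              ┏━━━━━━┃> Public:     [ ]    
              ┃ Termi┃  Notes:      [Carol 
              ┠──────┃  Company:    [      
              ┃      ┃  Region:     [EU   ▼
              ┃      ┃  Language:   (●) Eng
              ┃      ┃  Plan:       ( ) Fre
              ┃$ pwd ┃                     
              ┃/home/┃                     


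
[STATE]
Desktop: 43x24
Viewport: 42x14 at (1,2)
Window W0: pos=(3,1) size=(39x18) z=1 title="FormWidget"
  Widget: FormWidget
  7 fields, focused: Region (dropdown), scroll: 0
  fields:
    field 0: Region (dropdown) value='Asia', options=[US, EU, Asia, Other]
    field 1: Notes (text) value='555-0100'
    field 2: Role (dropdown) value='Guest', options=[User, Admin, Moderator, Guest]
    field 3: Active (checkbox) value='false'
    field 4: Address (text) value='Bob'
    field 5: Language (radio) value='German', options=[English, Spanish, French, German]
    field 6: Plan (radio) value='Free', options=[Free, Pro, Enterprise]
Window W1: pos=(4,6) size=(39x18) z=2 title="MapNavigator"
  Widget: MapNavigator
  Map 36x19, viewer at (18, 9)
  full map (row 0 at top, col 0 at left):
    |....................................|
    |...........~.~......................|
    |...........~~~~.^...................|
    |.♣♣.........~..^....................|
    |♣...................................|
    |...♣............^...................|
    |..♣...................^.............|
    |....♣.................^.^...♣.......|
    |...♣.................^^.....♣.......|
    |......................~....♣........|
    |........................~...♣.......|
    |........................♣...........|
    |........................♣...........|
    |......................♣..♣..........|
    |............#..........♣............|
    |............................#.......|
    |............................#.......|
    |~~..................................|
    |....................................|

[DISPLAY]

  ┃ FormWidget                          ┃ 
  ┠─────────────────────────────────────┨ 
  ┃> Region:     [Asia                ▼]┃ 
  ┃  Notes:      [555-0100             ]┃ 
  ┃┏━━━━━━━━━━━━━━━━━━━━━━━━━━━━━━━━━━━━━┓
  ┃┃ MapNavigator                        ┃
  ┃┠─────────────────────────────────────┨
  ┃┃...........~~~~.^................... ┃
  ┃┃.♣♣.........~..^.................... ┃
  ┃┃♣................................... ┃
  ┃┃...♣............^................... ┃
  ┃┃..♣...................^............. ┃
  ┃┃....♣.................^.^...♣....... ┃
  ┃┃...♣.................^^.....♣....... ┃


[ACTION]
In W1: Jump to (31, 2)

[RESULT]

  ┃ FormWidget                          ┃ 
  ┠─────────────────────────────────────┨ 
  ┃> Region:     [Asia                ▼]┃ 
  ┃  Notes:      [555-0100             ]┃ 
  ┃┏━━━━━━━━━━━━━━━━━━━━━━━━━━━━━━━━━━━━━┓
  ┃┃ MapNavigator                        ┃
  ┃┠─────────────────────────────────────┨
  ┃┃                                     ┃
  ┃┃                                     ┃
  ┃┃                                     ┃
  ┃┃                                     ┃
  ┃┃                                     ┃
  ┃┃.......................              ┃
  ┃┃~......................              ┃


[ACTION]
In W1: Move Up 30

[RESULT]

  ┃ FormWidget                          ┃ 
  ┠─────────────────────────────────────┨ 
  ┃> Region:     [Asia                ▼]┃ 
  ┃  Notes:      [555-0100             ]┃ 
  ┃┏━━━━━━━━━━━━━━━━━━━━━━━━━━━━━━━━━━━━━┓
  ┃┃ MapNavigator                        ┃
  ┃┠─────────────────────────────────────┨
  ┃┃                                     ┃
  ┃┃                                     ┃
  ┃┃                                     ┃
  ┃┃                                     ┃
  ┃┃                                     ┃
  ┃┃                                     ┃
  ┃┃                                     ┃


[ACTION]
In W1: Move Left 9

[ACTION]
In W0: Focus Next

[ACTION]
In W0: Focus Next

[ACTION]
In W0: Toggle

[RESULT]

  ┃ FormWidget                          ┃ 
  ┠─────────────────────────────────────┨ 
  ┃  Region:     [Asia                ▼]┃ 
  ┃  Notes:      [555-0100             ]┃ 
  ┃┏━━━━━━━━━━━━━━━━━━━━━━━━━━━━━━━━━━━━━┓
  ┃┃ MapNavigator                        ┃
  ┃┠─────────────────────────────────────┨
  ┃┃                                     ┃
  ┃┃                                     ┃
  ┃┃                                     ┃
  ┃┃                                     ┃
  ┃┃                                     ┃
  ┃┃                                     ┃
  ┃┃                                     ┃


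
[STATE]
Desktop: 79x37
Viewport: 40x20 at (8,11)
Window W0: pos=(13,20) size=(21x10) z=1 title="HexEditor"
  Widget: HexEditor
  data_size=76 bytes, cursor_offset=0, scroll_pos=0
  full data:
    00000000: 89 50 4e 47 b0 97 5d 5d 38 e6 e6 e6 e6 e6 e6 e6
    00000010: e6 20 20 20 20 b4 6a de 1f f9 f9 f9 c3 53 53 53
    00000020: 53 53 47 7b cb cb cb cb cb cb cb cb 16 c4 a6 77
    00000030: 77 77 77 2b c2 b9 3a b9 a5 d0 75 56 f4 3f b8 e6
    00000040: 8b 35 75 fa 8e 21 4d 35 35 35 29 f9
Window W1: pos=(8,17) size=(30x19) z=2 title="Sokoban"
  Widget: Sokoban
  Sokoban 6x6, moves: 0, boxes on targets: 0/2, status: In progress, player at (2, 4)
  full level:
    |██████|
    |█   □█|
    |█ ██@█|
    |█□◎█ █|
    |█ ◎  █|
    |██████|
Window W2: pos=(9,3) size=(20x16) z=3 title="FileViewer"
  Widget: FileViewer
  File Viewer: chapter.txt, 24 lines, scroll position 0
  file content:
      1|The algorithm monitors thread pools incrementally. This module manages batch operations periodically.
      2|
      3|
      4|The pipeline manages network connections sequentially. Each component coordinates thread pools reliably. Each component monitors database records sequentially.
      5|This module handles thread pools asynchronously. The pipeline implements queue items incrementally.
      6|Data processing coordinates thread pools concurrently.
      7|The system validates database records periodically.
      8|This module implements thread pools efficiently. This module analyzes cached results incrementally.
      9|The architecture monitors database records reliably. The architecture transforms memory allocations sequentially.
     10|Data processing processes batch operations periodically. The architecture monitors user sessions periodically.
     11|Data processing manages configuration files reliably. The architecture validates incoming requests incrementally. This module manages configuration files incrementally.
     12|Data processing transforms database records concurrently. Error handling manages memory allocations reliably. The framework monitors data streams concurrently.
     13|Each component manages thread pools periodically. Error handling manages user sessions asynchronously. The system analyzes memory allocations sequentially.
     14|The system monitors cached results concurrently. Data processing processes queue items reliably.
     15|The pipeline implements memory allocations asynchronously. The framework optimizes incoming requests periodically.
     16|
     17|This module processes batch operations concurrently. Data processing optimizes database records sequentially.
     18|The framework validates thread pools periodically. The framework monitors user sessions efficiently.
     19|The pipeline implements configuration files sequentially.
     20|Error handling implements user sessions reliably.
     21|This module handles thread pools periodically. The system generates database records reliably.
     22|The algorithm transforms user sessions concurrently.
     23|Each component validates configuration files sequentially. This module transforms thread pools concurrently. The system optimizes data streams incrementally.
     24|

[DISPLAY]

 ┃Data processing c░┃                   
 ┃The system valida░┃                   
 ┃This module imple░┃                   
 ┃The architecture ░┃                   
 ┃Data processing p░┃                   
 ┃Data processing m░┃                   
┏┃Data processing t▼┃━━━━━━━━┓          
┃┗━━━━━━━━━━━━━━━━━━┛        ┃          
┠────────────────────────────┨          
┃██████                      ┃          
┃█   □█                      ┃          
┃█ ██@█                      ┃          
┃█□◎█ █                      ┃          
┃█ ◎  █                      ┃          
┃██████                      ┃          
┃Moves: 0  0/2               ┃          
┃                            ┃          
┃                            ┃          
┃                            ┃          
┃                            ┃          


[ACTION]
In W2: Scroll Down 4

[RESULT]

 ┃Data processing p░┃                   
 ┃Data processing m░┃                   
 ┃Data processing t░┃                   
 ┃Each component ma░┃                   
 ┃The system monito░┃                   
 ┃The pipeline impl░┃                   
┏┃                 ▼┃━━━━━━━━┓          
┃┗━━━━━━━━━━━━━━━━━━┛        ┃          
┠────────────────────────────┨          
┃██████                      ┃          
┃█   □█                      ┃          
┃█ ██@█                      ┃          
┃█□◎█ █                      ┃          
┃█ ◎  █                      ┃          
┃██████                      ┃          
┃Moves: 0  0/2               ┃          
┃                            ┃          
┃                            ┃          
┃                            ┃          
┃                            ┃          


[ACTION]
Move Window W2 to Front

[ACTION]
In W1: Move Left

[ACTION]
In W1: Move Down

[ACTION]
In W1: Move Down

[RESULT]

 ┃Data processing p░┃                   
 ┃Data processing m░┃                   
 ┃Data processing t░┃                   
 ┃Each component ma░┃                   
 ┃The system monito░┃                   
 ┃The pipeline impl░┃                   
┏┃                 ▼┃━━━━━━━━┓          
┃┗━━━━━━━━━━━━━━━━━━┛        ┃          
┠────────────────────────────┨          
┃██████                      ┃          
┃█   □█                      ┃          
┃█ ██ █                      ┃          
┃█□◎█ █                      ┃          
┃█ ◎ @█                      ┃          
┃██████                      ┃          
┃Moves: 2  0/2               ┃          
┃                            ┃          
┃                            ┃          
┃                            ┃          
┃                            ┃          


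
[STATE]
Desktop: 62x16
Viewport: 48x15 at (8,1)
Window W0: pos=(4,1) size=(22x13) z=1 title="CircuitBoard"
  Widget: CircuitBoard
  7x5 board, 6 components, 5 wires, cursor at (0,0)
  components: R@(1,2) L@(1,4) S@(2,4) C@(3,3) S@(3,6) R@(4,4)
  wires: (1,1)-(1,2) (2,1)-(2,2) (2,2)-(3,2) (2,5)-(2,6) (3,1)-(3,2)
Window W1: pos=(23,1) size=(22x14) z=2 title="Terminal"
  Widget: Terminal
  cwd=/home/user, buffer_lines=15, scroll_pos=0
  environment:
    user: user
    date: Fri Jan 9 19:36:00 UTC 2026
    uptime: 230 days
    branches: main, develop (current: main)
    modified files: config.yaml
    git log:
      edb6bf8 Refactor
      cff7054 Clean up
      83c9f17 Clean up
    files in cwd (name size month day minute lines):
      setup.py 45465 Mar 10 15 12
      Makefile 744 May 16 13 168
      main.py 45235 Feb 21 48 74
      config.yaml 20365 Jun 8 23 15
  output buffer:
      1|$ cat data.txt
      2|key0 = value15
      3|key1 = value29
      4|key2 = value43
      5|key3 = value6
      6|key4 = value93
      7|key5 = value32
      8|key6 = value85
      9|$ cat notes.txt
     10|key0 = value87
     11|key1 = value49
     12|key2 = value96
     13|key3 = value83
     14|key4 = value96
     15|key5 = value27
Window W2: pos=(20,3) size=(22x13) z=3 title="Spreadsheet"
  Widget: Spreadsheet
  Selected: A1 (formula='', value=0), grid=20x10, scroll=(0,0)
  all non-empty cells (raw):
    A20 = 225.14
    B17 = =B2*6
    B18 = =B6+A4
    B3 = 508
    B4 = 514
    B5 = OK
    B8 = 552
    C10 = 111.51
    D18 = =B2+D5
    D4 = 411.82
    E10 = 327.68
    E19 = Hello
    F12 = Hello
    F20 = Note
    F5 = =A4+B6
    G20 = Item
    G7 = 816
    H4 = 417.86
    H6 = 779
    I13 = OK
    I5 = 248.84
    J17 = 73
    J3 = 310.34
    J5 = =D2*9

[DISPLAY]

━━━━━━━━━━━━━━━┏━━━━━━━━━━━━━━━━━━━━┓           
rcuitBoard     ┃ Terminal           ┃           
────────────┏━━━━━━━━━━━━━━━━━━━━┓──┨           
0 1 2 3 4 5 ┃ Spreadsheet        ┃  ┃           
[.]         ┠────────────────────┨  ┃           
            ┃A1:                 ┃  ┃           
     · ─ R  ┃       A       B    ┃  ┃           
            ┃--------------------┃  ┃           
     · ─ ·  ┃  1      [0]       0┃  ┃           
         │  ┃  2        0       0┃  ┃           
     · ─ ·  ┃  3        0     508┃  ┃           
            ┃  4        0     514┃  ┃           
━━━━━━━━━━━━┃  5        0OK      ┃  ┃           
            ┃  6        0       0┃━━┛           
            ┗━━━━━━━━━━━━━━━━━━━━┛              


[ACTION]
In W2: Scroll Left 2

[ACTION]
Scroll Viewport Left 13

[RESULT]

    ┏━━━━━━━━━━━━━━━━━━┏━━━━━━━━━━━━━━━━━━━━┓   
    ┃ CircuitBoard     ┃ Terminal           ┃   
    ┠───────────────┏━━━━━━━━━━━━━━━━━━━━┓──┨   
    ┃   0 1 2 3 4 5 ┃ Spreadsheet        ┃  ┃   
    ┃0  [.]         ┠────────────────────┨  ┃   
    ┃               ┃A1:                 ┃  ┃   
    ┃1       · ─ R  ┃       A       B    ┃  ┃   
    ┃               ┃--------------------┃  ┃   
    ┃2       · ─ ·  ┃  1      [0]       0┃  ┃   
    ┃            │  ┃  2        0       0┃  ┃   
    ┃3       · ─ ·  ┃  3        0     508┃  ┃   
    ┃               ┃  4        0     514┃  ┃   
    ┗━━━━━━━━━━━━━━━┃  5        0OK      ┃  ┃   
                    ┃  6        0       0┃━━┛   
                    ┗━━━━━━━━━━━━━━━━━━━━┛      


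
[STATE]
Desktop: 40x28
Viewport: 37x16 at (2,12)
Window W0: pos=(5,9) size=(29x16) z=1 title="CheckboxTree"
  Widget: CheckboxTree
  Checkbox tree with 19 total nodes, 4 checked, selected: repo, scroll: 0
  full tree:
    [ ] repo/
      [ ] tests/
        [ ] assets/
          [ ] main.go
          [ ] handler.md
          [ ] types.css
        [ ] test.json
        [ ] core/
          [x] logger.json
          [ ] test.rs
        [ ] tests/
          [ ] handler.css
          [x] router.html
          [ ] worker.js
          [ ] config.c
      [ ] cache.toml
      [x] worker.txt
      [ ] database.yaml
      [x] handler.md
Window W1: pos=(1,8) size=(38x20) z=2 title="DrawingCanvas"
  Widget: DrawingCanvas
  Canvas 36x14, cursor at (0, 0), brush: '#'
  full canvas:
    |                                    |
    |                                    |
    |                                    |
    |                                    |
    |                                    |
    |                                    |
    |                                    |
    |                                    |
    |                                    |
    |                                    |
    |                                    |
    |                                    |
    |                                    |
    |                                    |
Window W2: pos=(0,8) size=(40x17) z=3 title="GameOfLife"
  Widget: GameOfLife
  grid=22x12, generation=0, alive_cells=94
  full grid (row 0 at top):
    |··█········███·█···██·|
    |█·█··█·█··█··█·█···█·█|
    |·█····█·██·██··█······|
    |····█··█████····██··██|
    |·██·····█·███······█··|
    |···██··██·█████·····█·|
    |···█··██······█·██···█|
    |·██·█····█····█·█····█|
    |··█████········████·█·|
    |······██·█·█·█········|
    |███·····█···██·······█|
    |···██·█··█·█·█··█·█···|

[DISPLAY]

·█········███·█···██·                
·█··█·█··█··█·█···█·█                
█····█·██·██··█······                
···█··█████····██··██                
██·····█·███······█··                
··██··██·█████·····█·                
··█··██······█·██···█                
██·█····█····█·█····█                
·█████········████·█·                
·····██·█·█·█········                
██·····█···██·······█                
··██·█··█·█·█··█·█···                
━━━━━━━━━━━━━━━━━━━━━━━━━━━━━━━━━━━━━
                                    ┃
                                    ┃
━━━━━━━━━━━━━━━━━━━━━━━━━━━━━━━━━━━━┛


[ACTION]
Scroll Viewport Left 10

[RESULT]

┃··█········███·█···██·              
┃█·█··█·█··█··█·█···█·█              
┃·█····█·██·██··█······              
┃····█··█████····██··██              
┃·██·····█·███······█··              
┃···██··██·█████·····█·              
┃···█··██······█·██···█              
┃·██·█····█····█·█····█              
┃··█████········████·█·              
┃······██·█·█·█········              
┃███·····█···██·······█              
┃···██·█··█·█·█··█·█···              
┗━━━━━━━━━━━━━━━━━━━━━━━━━━━━━━━━━━━━
 ┃                                   
 ┃                                   
 ┗━━━━━━━━━━━━━━━━━━━━━━━━━━━━━━━━━━━


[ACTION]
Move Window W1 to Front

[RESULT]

┃┃                                   
┃┃                                   
┃┃                                   
┃┃                                   
┃┃                                   
┃┃                                   
┃┃                                   
┃┃                                   
┃┃                                   
┃┃                                   
┃┃                                   
┃┃                                   
┗┃                                   
 ┃                                   
 ┃                                   
 ┗━━━━━━━━━━━━━━━━━━━━━━━━━━━━━━━━━━━


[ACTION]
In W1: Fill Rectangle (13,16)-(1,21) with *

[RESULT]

┃┃                ******             
┃┃                ******             
┃┃                ******             
┃┃                ******             
┃┃                ******             
┃┃                ******             
┃┃                ******             
┃┃                ******             
┃┃                ******             
┃┃                ******             
┃┃                ******             
┃┃                ******             
┗┃                ******             
 ┃                                   
 ┃                                   
 ┗━━━━━━━━━━━━━━━━━━━━━━━━━━━━━━━━━━━
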